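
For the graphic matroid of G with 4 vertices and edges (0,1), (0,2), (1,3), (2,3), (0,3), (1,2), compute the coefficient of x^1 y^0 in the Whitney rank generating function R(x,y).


R(x,y) = sum over A in 2^E of x^(r(E)-r(A)) * y^(|A|-r(A)).
G has 4 vertices, 6 edges. r(E) = 3.
Enumerate all 2^6 = 64 subsets.
Count subsets with r(E)-r(A)=1 and |A|-r(A)=0: 15.

15


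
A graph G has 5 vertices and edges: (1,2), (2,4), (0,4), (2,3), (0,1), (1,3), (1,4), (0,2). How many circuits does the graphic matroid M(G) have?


A circuit in a graphic matroid = edge set of a simple cycle.
G has 5 vertices and 8 edges.
Enumerating all minimal edge subsets forming cycles...
Total circuits found: 12.

12


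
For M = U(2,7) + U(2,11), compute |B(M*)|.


(M1+M2)* = M1* + M2*.
M1* = U(5,7), bases: C(7,5) = 21.
M2* = U(9,11), bases: C(11,9) = 55.
|B(M*)| = 21 * 55 = 1155.

1155


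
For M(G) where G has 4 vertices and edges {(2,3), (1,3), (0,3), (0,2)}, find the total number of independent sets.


An independent set in a graphic matroid is an acyclic edge subset.
G has 4 vertices and 4 edges.
Enumerate all 2^4 = 16 subsets, checking for acyclicity.
Total independent sets = 14.

14


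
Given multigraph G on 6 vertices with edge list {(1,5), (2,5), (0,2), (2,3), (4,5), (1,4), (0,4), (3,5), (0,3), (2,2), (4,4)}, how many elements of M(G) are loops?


In a graphic matroid, a loop is a self-loop edge (u,u) with rank 0.
Examining all 11 edges for self-loops...
Self-loops found: (2,2), (4,4)
Number of loops = 2.

2


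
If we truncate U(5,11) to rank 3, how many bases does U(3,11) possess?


Truncating U(5,11) to rank 3 gives U(3,11).
Bases of U(3,11) are all 3-element subsets of 11 elements.
Number of bases = C(11,3) = 11! / (3! * 8!) = 165.

165


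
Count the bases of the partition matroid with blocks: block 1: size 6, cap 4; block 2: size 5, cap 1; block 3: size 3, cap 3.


A basis picks exactly ci elements from block i.
Number of bases = product of C(|Si|, ci).
= C(6,4) * C(5,1) * C(3,3)
= 15 * 5 * 1
= 75.

75


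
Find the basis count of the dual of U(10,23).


The dual of U(r,n) is U(n-r, n) = U(13,23).
Bases of U(13,23) are all (13)-element subsets.
|B(M*)| = C(23,13) = 1144066.

1144066


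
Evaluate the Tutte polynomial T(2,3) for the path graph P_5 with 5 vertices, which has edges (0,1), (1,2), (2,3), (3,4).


A path on 5 vertices is a tree with 4 edges.
T(x,y) = x^(4) for any tree.
T(2,3) = 2^4 = 16.

16


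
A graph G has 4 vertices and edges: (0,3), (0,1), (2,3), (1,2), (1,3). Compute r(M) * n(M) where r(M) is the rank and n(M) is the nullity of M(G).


r(M) = |V| - c = 4 - 1 = 3.
nullity = |E| - r(M) = 5 - 3 = 2.
Product = 3 * 2 = 6.

6


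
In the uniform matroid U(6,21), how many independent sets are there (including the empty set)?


Independent sets of U(6,21) are all subsets of size <= 6.
Count = (21 choose 0) + (21 choose 1) + (21 choose 2) + (21 choose 3) + (21 choose 4) + (21 choose 5) + (21 choose 6)
     = 1 + 21 + 210 + 1330 + 5985 + 20349 + 54264
     = 82160.

82160


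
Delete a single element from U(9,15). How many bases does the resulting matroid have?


Deleting e from U(9,15) gives U(9,14) since n > r.
Bases of U(9,14) = C(14,9) = 14! / (9! * 5!) = 2002.

2002


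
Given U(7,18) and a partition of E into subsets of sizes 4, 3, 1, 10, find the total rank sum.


r(Ai) = min(|Ai|, 7) for each part.
Sum = min(4,7) + min(3,7) + min(1,7) + min(10,7)
    = 4 + 3 + 1 + 7
    = 15.

15


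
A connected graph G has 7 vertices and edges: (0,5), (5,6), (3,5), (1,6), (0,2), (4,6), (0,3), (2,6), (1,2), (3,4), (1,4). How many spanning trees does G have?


By Kirchhoff's matrix tree theorem, the number of spanning trees equals
the determinant of any cofactor of the Laplacian matrix L.
G has 7 vertices and 11 edges.
Computing the (6 x 6) cofactor determinant gives 209.

209


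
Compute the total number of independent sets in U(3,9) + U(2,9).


For a direct sum, |I(M1+M2)| = |I(M1)| * |I(M2)|.
|I(U(3,9))| = sum C(9,k) for k=0..3 = 130.
|I(U(2,9))| = sum C(9,k) for k=0..2 = 46.
Total = 130 * 46 = 5980.

5980


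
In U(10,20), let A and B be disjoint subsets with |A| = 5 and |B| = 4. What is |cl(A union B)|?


|A union B| = 5 + 4 = 9 (disjoint).
In U(10,20), cl(S) = S if |S| < 10, else cl(S) = E.
Since 9 < 10, cl(A union B) = A union B.
|cl(A union B)| = 9.

9


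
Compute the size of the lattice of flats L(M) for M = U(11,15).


Flats of U(11,15): every subset of size < 11 is a flat, plus E itself.
Count = C(15,0) + C(15,1) + C(15,2) + C(15,3) + C(15,4) + C(15,5) + C(15,6) + C(15,7) + C(15,8) + C(15,9) + C(15,10) + 1
     = 1 + 15 + 105 + 455 + 1365 + 3003 + 5005 + 6435 + 6435 + 5005 + 3003 + 1
     = 30828.

30828


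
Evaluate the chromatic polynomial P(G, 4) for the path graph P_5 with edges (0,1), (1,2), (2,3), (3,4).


P(P_5, k) = k * (k-1)^(4).
P(4) = 4 * 3^4 = 4 * 81 = 324.

324


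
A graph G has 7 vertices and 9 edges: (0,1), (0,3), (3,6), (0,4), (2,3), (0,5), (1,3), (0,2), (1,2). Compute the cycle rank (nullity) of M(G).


Cycle rank (nullity) = |E| - r(M) = |E| - (|V| - c).
|E| = 9, |V| = 7, c = 1.
Nullity = 9 - (7 - 1) = 9 - 6 = 3.

3


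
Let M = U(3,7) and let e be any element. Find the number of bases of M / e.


Contracting e from U(3,7) gives U(2,6).
Bases of U(2,6) = (6 choose 2) = 15.

15


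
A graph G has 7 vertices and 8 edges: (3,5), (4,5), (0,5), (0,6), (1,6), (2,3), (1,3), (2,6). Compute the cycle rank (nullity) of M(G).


Cycle rank (nullity) = |E| - r(M) = |E| - (|V| - c).
|E| = 8, |V| = 7, c = 1.
Nullity = 8 - (7 - 1) = 8 - 6 = 2.

2


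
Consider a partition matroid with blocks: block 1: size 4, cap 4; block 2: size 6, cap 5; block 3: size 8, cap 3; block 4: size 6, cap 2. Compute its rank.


Rank of a partition matroid = sum of min(|Si|, ci) for each block.
= min(4,4) + min(6,5) + min(8,3) + min(6,2)
= 4 + 5 + 3 + 2
= 14.

14


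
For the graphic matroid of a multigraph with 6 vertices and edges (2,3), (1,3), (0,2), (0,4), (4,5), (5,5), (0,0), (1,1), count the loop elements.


In a graphic matroid, a loop is a self-loop edge (u,u) with rank 0.
Examining all 8 edges for self-loops...
Self-loops found: (5,5), (0,0), (1,1)
Number of loops = 3.

3


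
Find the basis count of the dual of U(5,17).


The dual of U(r,n) is U(n-r, n) = U(12,17).
Bases of U(12,17) are all (12)-element subsets.
|B(M*)| = (17 choose 12) = 6188.

6188


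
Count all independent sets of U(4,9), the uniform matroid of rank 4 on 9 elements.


Independent sets of U(4,9) are all subsets of size <= 4.
Count = C(9,0) + C(9,1) + C(9,2) + C(9,3) + C(9,4)
     = 1 + 9 + 36 + 84 + 126
     = 256.

256


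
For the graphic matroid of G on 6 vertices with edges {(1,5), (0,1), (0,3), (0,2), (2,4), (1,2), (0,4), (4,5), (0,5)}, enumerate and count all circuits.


A circuit in a graphic matroid = edge set of a simple cycle.
G has 6 vertices and 9 edges.
Enumerating all minimal edge subsets forming cycles...
Total circuits found: 13.

13


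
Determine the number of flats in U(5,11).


Flats of U(5,11): every subset of size < 5 is a flat, plus E itself.
Count = C(11,0) + C(11,1) + C(11,2) + C(11,3) + C(11,4) + 1
     = 1 + 11 + 55 + 165 + 330 + 1
     = 563.

563


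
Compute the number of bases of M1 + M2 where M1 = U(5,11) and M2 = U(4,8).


Bases of a direct sum M1 + M2: |B| = |B(M1)| * |B(M2)|.
|B(U(5,11))| = C(11,5) = 462.
|B(U(4,8))| = C(8,4) = 70.
Total bases = 462 * 70 = 32340.

32340


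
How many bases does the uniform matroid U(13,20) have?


Bases of U(13,20) are all 13-element subsets of the 20-element ground set.
Number of bases = C(20,13).
(20 choose 13) = 77520.

77520


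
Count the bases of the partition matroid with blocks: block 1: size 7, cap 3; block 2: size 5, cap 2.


A basis picks exactly ci elements from block i.
Number of bases = product of C(|Si|, ci).
= C(7,3) * C(5,2)
= 35 * 10
= 350.

350


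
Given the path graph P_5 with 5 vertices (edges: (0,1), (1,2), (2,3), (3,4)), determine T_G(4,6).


A path on 5 vertices is a tree with 4 edges.
T(x,y) = x^(4) for any tree.
T(4,6) = 4^4 = 256.

256


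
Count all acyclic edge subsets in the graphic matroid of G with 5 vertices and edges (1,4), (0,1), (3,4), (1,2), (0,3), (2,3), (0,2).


An independent set in a graphic matroid is an acyclic edge subset.
G has 5 vertices and 7 edges.
Enumerate all 2^7 = 128 subsets, checking for acyclicity.
Total independent sets = 86.

86


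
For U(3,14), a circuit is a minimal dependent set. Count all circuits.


In U(3,14), circuits are the (4)-element subsets.
Any set of 4 elements is dependent, and removing any one element gives
an independent set of size 3, so it is a minimal dependent set.
Number of circuits = C(14,4) = (14 * 13 * 12 * 11) / (1 * 2 * 3 * 4) = 1001.

1001


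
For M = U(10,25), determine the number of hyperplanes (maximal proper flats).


Hyperplanes of U(10,25) are flats of rank 9.
In a uniform matroid, these are exactly the (9)-element subsets.
Count = (25 choose 9) = 2042975.

2042975


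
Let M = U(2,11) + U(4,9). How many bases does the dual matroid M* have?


(M1+M2)* = M1* + M2*.
M1* = U(9,11), bases: C(11,9) = 55.
M2* = U(5,9), bases: C(9,5) = 126.
|B(M*)| = 55 * 126 = 6930.

6930


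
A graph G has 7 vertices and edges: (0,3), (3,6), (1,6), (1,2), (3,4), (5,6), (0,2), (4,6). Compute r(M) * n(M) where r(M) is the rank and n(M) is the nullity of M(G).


r(M) = |V| - c = 7 - 1 = 6.
nullity = |E| - r(M) = 8 - 6 = 2.
Product = 6 * 2 = 12.

12


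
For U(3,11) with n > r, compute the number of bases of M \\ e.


Deleting e from U(3,11) gives U(3,10) since n > r.
Bases of U(3,10) = C(10,3) = (10 * 9 * 8) / (1 * 2 * 3) = 120.

120


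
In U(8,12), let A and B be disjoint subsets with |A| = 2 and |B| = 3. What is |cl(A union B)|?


|A union B| = 2 + 3 = 5 (disjoint).
In U(8,12), cl(S) = S if |S| < 8, else cl(S) = E.
Since 5 < 8, cl(A union B) = A union B.
|cl(A union B)| = 5.

5


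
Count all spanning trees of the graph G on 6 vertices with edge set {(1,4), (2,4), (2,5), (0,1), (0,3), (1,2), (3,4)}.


By Kirchhoff's matrix tree theorem, the number of spanning trees equals
the determinant of any cofactor of the Laplacian matrix L.
G has 6 vertices and 7 edges.
Computing the (5 x 5) cofactor determinant gives 11.

11


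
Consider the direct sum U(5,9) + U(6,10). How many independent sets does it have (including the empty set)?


For a direct sum, |I(M1+M2)| = |I(M1)| * |I(M2)|.
|I(U(5,9))| = sum C(9,k) for k=0..5 = 382.
|I(U(6,10))| = sum C(10,k) for k=0..6 = 848.
Total = 382 * 848 = 323936.

323936


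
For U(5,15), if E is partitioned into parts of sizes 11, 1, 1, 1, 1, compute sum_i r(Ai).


r(Ai) = min(|Ai|, 5) for each part.
Sum = min(11,5) + min(1,5) + min(1,5) + min(1,5) + min(1,5)
    = 5 + 1 + 1 + 1 + 1
    = 9.

9


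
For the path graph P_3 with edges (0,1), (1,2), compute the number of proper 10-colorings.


P(P_3, k) = k * (k-1)^(2).
P(10) = 10 * 9^2 = 10 * 81 = 810.

810


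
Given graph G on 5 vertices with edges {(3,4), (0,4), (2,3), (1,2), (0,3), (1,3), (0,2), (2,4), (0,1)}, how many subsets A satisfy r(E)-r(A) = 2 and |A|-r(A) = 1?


R(x,y) = sum over A in 2^E of x^(r(E)-r(A)) * y^(|A|-r(A)).
G has 5 vertices, 9 edges. r(E) = 4.
Enumerate all 2^9 = 512 subsets.
Count subsets with r(E)-r(A)=2 and |A|-r(A)=1: 7.

7


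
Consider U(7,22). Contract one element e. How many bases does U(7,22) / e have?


Contracting e from U(7,22) gives U(6,21).
Bases of U(6,21) = C(21,6) = 21! / (6! * 15!) = 54264.

54264


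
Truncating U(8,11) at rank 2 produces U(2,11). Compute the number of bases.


Truncating U(8,11) to rank 2 gives U(2,11).
Bases of U(2,11) are all 2-element subsets of 11 elements.
Number of bases = C(11,2) = (11 * 10) / (1 * 2) = 55.

55


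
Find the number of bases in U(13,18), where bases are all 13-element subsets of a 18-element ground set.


Bases of U(13,18) are all 13-element subsets of the 18-element ground set.
Number of bases = C(18,13).
C(18,13) = 8568.

8568


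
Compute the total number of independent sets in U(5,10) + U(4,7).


For a direct sum, |I(M1+M2)| = |I(M1)| * |I(M2)|.
|I(U(5,10))| = sum C(10,k) for k=0..5 = 638.
|I(U(4,7))| = sum C(7,k) for k=0..4 = 99.
Total = 638 * 99 = 63162.

63162


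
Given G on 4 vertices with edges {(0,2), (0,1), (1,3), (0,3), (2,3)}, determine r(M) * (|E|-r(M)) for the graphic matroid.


r(M) = |V| - c = 4 - 1 = 3.
nullity = |E| - r(M) = 5 - 3 = 2.
Product = 3 * 2 = 6.

6


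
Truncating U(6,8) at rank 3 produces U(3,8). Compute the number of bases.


Truncating U(6,8) to rank 3 gives U(3,8).
Bases of U(3,8) are all 3-element subsets of 8 elements.
Number of bases = (8 choose 3) = 56.

56


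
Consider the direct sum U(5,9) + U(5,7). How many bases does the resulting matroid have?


Bases of a direct sum M1 + M2: |B| = |B(M1)| * |B(M2)|.
|B(U(5,9))| = C(9,5) = 126.
|B(U(5,7))| = C(7,5) = 21.
Total bases = 126 * 21 = 2646.

2646


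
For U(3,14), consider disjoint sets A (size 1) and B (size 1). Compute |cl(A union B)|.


|A union B| = 1 + 1 = 2 (disjoint).
In U(3,14), cl(S) = S if |S| < 3, else cl(S) = E.
Since 2 < 3, cl(A union B) = A union B.
|cl(A union B)| = 2.

2


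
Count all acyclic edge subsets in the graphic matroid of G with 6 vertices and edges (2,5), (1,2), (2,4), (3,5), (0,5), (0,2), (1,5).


An independent set in a graphic matroid is an acyclic edge subset.
G has 6 vertices and 7 edges.
Enumerate all 2^7 = 128 subsets, checking for acyclicity.
Total independent sets = 96.

96


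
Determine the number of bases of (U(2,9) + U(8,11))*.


(M1+M2)* = M1* + M2*.
M1* = U(7,9), bases: C(9,7) = 36.
M2* = U(3,11), bases: C(11,3) = 165.
|B(M*)| = 36 * 165 = 5940.

5940


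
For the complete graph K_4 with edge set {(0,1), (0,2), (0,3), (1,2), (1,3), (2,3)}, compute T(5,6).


T(K_4; x,y) = x^3 + 3x^2 + 4xy + 2x + y^3 + 3y^2 + 2y.
Substituting x=5, y=6:
= 125 + 75 + 120 + 10 + 216 + 108 + 12
= 666.

666


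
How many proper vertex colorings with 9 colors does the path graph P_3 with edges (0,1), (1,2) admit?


P(P_3, k) = k * (k-1)^(2).
P(9) = 9 * 8^2 = 9 * 64 = 576.

576


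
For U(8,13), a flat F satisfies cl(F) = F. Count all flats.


Flats of U(8,13): every subset of size < 8 is a flat, plus E itself.
Count = (13 choose 0) + (13 choose 1) + (13 choose 2) + (13 choose 3) + (13 choose 4) + (13 choose 5) + (13 choose 6) + (13 choose 7) + 1
     = 1 + 13 + 78 + 286 + 715 + 1287 + 1716 + 1716 + 1
     = 5813.

5813


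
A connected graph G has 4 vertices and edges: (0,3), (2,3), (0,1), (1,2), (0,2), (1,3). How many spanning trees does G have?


By Kirchhoff's matrix tree theorem, the number of spanning trees equals
the determinant of any cofactor of the Laplacian matrix L.
G has 4 vertices and 6 edges.
Computing the (3 x 3) cofactor determinant gives 16.

16


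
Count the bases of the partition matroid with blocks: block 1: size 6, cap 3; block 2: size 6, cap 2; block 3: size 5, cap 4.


A basis picks exactly ci elements from block i.
Number of bases = product of C(|Si|, ci).
= C(6,3) * C(6,2) * C(5,4)
= 20 * 15 * 5
= 1500.

1500


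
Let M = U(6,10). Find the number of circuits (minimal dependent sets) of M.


In U(6,10), circuits are the (7)-element subsets.
Any set of 7 elements is dependent, and removing any one element gives
an independent set of size 6, so it is a minimal dependent set.
Number of circuits = C(10,7) = 120.

120


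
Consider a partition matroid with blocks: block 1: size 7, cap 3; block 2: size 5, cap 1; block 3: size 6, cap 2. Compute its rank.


Rank of a partition matroid = sum of min(|Si|, ci) for each block.
= min(7,3) + min(5,1) + min(6,2)
= 3 + 1 + 2
= 6.

6


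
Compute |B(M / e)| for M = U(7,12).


Contracting e from U(7,12) gives U(6,11).
Bases of U(6,11) = C(11,6) = 11! / (6! * 5!) = 462.

462


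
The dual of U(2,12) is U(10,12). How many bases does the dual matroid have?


The dual of U(r,n) is U(n-r, n) = U(10,12).
Bases of U(10,12) are all (10)-element subsets.
|B(M*)| = (12 choose 10) = 66.

66


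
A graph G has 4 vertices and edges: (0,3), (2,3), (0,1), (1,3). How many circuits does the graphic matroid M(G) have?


A circuit in a graphic matroid = edge set of a simple cycle.
G has 4 vertices and 4 edges.
Enumerating all minimal edge subsets forming cycles...
Total circuits found: 1.

1


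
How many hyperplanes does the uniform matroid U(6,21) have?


Hyperplanes of U(6,21) are flats of rank 5.
In a uniform matroid, these are exactly the (5)-element subsets.
Count = (21 choose 5) = 20349.

20349


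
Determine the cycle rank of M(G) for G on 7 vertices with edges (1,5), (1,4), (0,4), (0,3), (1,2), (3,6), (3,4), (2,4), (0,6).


Cycle rank (nullity) = |E| - r(M) = |E| - (|V| - c).
|E| = 9, |V| = 7, c = 1.
Nullity = 9 - (7 - 1) = 9 - 6 = 3.

3


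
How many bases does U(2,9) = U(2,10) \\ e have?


Deleting e from U(2,10) gives U(2,9) since n > r.
Bases of U(2,9) = (9 choose 2) = 36.

36


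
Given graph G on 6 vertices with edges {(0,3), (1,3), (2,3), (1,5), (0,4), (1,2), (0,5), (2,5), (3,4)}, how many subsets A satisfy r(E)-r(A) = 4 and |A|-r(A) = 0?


R(x,y) = sum over A in 2^E of x^(r(E)-r(A)) * y^(|A|-r(A)).
G has 6 vertices, 9 edges. r(E) = 5.
Enumerate all 2^9 = 512 subsets.
Count subsets with r(E)-r(A)=4 and |A|-r(A)=0: 9.

9


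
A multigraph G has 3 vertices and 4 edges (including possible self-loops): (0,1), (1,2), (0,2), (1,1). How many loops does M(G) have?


In a graphic matroid, a loop is a self-loop edge (u,u) with rank 0.
Examining all 4 edges for self-loops...
Self-loops found: (1,1)
Number of loops = 1.

1


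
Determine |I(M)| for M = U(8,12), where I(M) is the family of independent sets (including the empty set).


Independent sets of U(8,12) are all subsets of size <= 8.
Count = C(12,0) + C(12,1) + C(12,2) + C(12,3) + C(12,4) + C(12,5) + C(12,6) + C(12,7) + C(12,8)
     = 1 + 12 + 66 + 220 + 495 + 792 + 924 + 792 + 495
     = 3797.

3797


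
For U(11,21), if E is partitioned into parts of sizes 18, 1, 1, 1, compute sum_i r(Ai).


r(Ai) = min(|Ai|, 11) for each part.
Sum = min(18,11) + min(1,11) + min(1,11) + min(1,11)
    = 11 + 1 + 1 + 1
    = 14.

14


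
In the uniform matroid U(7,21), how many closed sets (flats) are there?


Flats of U(7,21): every subset of size < 7 is a flat, plus E itself.
Count = C(21,0) + C(21,1) + C(21,2) + C(21,3) + C(21,4) + C(21,5) + C(21,6) + 1
     = 1 + 21 + 210 + 1330 + 5985 + 20349 + 54264 + 1
     = 82161.

82161


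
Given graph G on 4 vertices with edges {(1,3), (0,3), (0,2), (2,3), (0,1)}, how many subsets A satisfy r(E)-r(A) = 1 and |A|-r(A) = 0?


R(x,y) = sum over A in 2^E of x^(r(E)-r(A)) * y^(|A|-r(A)).
G has 4 vertices, 5 edges. r(E) = 3.
Enumerate all 2^5 = 32 subsets.
Count subsets with r(E)-r(A)=1 and |A|-r(A)=0: 10.

10


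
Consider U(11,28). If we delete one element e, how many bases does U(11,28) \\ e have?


Deleting e from U(11,28) gives U(11,27) since n > r.
Bases of U(11,27) = C(27,11) = 13037895.

13037895


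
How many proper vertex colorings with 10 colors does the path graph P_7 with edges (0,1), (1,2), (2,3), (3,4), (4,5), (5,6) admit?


P(P_7, k) = k * (k-1)^(6).
P(10) = 10 * 9^6 = 10 * 531441 = 5314410.

5314410


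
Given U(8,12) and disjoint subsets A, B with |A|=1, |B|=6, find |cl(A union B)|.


|A union B| = 1 + 6 = 7 (disjoint).
In U(8,12), cl(S) = S if |S| < 8, else cl(S) = E.
Since 7 < 8, cl(A union B) = A union B.
|cl(A union B)| = 7.

7


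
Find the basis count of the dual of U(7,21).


The dual of U(r,n) is U(n-r, n) = U(14,21).
Bases of U(14,21) are all (14)-element subsets.
|B(M*)| = (21 choose 14) = 116280.

116280


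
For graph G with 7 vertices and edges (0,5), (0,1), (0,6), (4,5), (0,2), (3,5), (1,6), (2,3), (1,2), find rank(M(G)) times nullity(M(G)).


r(M) = |V| - c = 7 - 1 = 6.
nullity = |E| - r(M) = 9 - 6 = 3.
Product = 6 * 3 = 18.

18


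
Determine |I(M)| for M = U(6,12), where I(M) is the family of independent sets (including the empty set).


Independent sets of U(6,12) are all subsets of size <= 6.
Count = (12 choose 0) + (12 choose 1) + (12 choose 2) + (12 choose 3) + (12 choose 4) + (12 choose 5) + (12 choose 6)
     = 1 + 12 + 66 + 220 + 495 + 792 + 924
     = 2510.

2510


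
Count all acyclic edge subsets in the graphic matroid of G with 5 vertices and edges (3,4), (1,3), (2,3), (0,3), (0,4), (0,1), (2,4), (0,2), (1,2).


An independent set in a graphic matroid is an acyclic edge subset.
G has 5 vertices and 9 edges.
Enumerate all 2^9 = 512 subsets, checking for acyclicity.
Total independent sets = 198.

198


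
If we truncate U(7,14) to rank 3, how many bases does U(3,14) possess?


Truncating U(7,14) to rank 3 gives U(3,14).
Bases of U(3,14) are all 3-element subsets of 14 elements.
Number of bases = C(14,3) = (14 * 13 * 12) / (1 * 2 * 3) = 364.

364


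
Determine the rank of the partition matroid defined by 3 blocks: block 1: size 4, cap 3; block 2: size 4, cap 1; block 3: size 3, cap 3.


Rank of a partition matroid = sum of min(|Si|, ci) for each block.
= min(4,3) + min(4,1) + min(3,3)
= 3 + 1 + 3
= 7.

7


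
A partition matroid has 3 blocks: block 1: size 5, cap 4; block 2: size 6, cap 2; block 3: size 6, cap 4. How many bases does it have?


A basis picks exactly ci elements from block i.
Number of bases = product of C(|Si|, ci).
= C(5,4) * C(6,2) * C(6,4)
= 5 * 15 * 15
= 1125.

1125


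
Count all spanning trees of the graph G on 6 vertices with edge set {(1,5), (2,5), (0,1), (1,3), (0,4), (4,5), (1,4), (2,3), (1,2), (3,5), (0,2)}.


By Kirchhoff's matrix tree theorem, the number of spanning trees equals
the determinant of any cofactor of the Laplacian matrix L.
G has 6 vertices and 11 edges.
Computing the (5 x 5) cofactor determinant gives 209.

209


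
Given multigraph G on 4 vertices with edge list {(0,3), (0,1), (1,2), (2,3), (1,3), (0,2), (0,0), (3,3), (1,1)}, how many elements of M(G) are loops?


In a graphic matroid, a loop is a self-loop edge (u,u) with rank 0.
Examining all 9 edges for self-loops...
Self-loops found: (0,0), (3,3), (1,1)
Number of loops = 3.

3


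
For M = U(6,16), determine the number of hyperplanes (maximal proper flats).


Hyperplanes of U(6,16) are flats of rank 5.
In a uniform matroid, these are exactly the (5)-element subsets.
Count = (16 choose 5) = 4368.

4368


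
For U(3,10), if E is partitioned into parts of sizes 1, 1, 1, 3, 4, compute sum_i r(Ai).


r(Ai) = min(|Ai|, 3) for each part.
Sum = min(1,3) + min(1,3) + min(1,3) + min(3,3) + min(4,3)
    = 1 + 1 + 1 + 3 + 3
    = 9.

9


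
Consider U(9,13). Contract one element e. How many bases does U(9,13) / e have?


Contracting e from U(9,13) gives U(8,12).
Bases of U(8,12) = C(12,8) = 495.

495


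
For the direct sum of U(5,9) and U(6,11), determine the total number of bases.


Bases of a direct sum M1 + M2: |B| = |B(M1)| * |B(M2)|.
|B(U(5,9))| = C(9,5) = 126.
|B(U(6,11))| = C(11,6) = 462.
Total bases = 126 * 462 = 58212.

58212


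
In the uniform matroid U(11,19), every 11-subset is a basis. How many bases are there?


Bases of U(11,19) are all 11-element subsets of the 19-element ground set.
Number of bases = C(19,11).
C(19,11) = 19! / (11! * 8!) = 75582.

75582


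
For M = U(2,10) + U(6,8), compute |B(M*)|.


(M1+M2)* = M1* + M2*.
M1* = U(8,10), bases: C(10,8) = 45.
M2* = U(2,8), bases: C(8,2) = 28.
|B(M*)| = 45 * 28 = 1260.

1260


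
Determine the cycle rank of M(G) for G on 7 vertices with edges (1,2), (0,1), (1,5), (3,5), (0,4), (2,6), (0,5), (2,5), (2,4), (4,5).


Cycle rank (nullity) = |E| - r(M) = |E| - (|V| - c).
|E| = 10, |V| = 7, c = 1.
Nullity = 10 - (7 - 1) = 10 - 6 = 4.

4


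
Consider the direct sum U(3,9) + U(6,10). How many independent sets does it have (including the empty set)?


For a direct sum, |I(M1+M2)| = |I(M1)| * |I(M2)|.
|I(U(3,9))| = sum C(9,k) for k=0..3 = 130.
|I(U(6,10))| = sum C(10,k) for k=0..6 = 848.
Total = 130 * 848 = 110240.

110240


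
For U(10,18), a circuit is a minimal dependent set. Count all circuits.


In U(10,18), circuits are the (11)-element subsets.
Any set of 11 elements is dependent, and removing any one element gives
an independent set of size 10, so it is a minimal dependent set.
Number of circuits = (18 choose 11) = 31824.

31824


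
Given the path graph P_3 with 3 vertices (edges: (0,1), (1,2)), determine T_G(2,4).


A path on 3 vertices is a tree with 2 edges.
T(x,y) = x^(2) for any tree.
T(2,4) = 2^2 = 4.

4


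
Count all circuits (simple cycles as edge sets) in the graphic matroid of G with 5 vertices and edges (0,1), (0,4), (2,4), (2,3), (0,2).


A circuit in a graphic matroid = edge set of a simple cycle.
G has 5 vertices and 5 edges.
Enumerating all minimal edge subsets forming cycles...
Total circuits found: 1.

1


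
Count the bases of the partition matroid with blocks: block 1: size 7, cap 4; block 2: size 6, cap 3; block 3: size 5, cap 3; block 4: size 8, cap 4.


A basis picks exactly ci elements from block i.
Number of bases = product of C(|Si|, ci).
= C(7,4) * C(6,3) * C(5,3) * C(8,4)
= 35 * 20 * 10 * 70
= 490000.

490000


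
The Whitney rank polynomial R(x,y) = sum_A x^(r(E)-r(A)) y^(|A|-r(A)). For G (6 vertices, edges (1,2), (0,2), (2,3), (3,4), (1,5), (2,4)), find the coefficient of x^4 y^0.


R(x,y) = sum over A in 2^E of x^(r(E)-r(A)) * y^(|A|-r(A)).
G has 6 vertices, 6 edges. r(E) = 5.
Enumerate all 2^6 = 64 subsets.
Count subsets with r(E)-r(A)=4 and |A|-r(A)=0: 6.

6


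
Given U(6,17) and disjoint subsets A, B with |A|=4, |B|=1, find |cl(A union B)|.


|A union B| = 4 + 1 = 5 (disjoint).
In U(6,17), cl(S) = S if |S| < 6, else cl(S) = E.
Since 5 < 6, cl(A union B) = A union B.
|cl(A union B)| = 5.

5


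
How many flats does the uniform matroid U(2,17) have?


Flats of U(2,17): every subset of size < 2 is a flat, plus E itself.
Count = C(17,0) + C(17,1) + 1
     = 1 + 17 + 1
     = 19.

19


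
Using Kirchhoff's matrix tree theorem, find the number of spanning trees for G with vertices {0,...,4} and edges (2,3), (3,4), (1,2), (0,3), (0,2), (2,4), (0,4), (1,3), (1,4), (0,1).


By Kirchhoff's matrix tree theorem, the number of spanning trees equals
the determinant of any cofactor of the Laplacian matrix L.
G has 5 vertices and 10 edges.
Computing the (4 x 4) cofactor determinant gives 125.

125


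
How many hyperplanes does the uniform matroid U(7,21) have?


Hyperplanes of U(7,21) are flats of rank 6.
In a uniform matroid, these are exactly the (6)-element subsets.
Count = C(21,6) = 54264.

54264


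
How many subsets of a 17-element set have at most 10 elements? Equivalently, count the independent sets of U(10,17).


Independent sets of U(10,17) are all subsets of size <= 10.
Count = C(17,0) + C(17,1) + C(17,2) + C(17,3) + C(17,4) + C(17,5) + C(17,6) + C(17,7) + C(17,8) + C(17,9) + C(17,10)
     = 1 + 17 + 136 + 680 + 2380 + 6188 + 12376 + 19448 + 24310 + 24310 + 19448
     = 109294.

109294


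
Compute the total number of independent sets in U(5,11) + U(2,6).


For a direct sum, |I(M1+M2)| = |I(M1)| * |I(M2)|.
|I(U(5,11))| = sum C(11,k) for k=0..5 = 1024.
|I(U(2,6))| = sum C(6,k) for k=0..2 = 22.
Total = 1024 * 22 = 22528.

22528


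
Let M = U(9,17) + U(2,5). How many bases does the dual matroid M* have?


(M1+M2)* = M1* + M2*.
M1* = U(8,17), bases: C(17,8) = 24310.
M2* = U(3,5), bases: C(5,3) = 10.
|B(M*)| = 24310 * 10 = 243100.

243100


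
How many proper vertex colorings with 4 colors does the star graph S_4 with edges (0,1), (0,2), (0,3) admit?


P(tree, k) = k * (k-1)^(3) for any tree on 4 vertices.
P(4) = 4 * 3^3 = 4 * 27 = 108.

108


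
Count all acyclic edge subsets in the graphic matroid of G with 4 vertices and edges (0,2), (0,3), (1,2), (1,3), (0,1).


An independent set in a graphic matroid is an acyclic edge subset.
G has 4 vertices and 5 edges.
Enumerate all 2^5 = 32 subsets, checking for acyclicity.
Total independent sets = 24.

24


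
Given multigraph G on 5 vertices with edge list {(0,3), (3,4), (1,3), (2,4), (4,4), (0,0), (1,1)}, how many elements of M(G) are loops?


In a graphic matroid, a loop is a self-loop edge (u,u) with rank 0.
Examining all 7 edges for self-loops...
Self-loops found: (4,4), (0,0), (1,1)
Number of loops = 3.

3


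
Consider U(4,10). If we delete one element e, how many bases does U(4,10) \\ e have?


Deleting e from U(4,10) gives U(4,9) since n > r.
Bases of U(4,9) = C(9,4) = (9 * 8 * 7 * 6) / (1 * 2 * 3 * 4) = 126.

126


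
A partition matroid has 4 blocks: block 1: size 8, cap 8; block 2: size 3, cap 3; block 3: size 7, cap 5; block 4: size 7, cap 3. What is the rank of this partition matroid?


Rank of a partition matroid = sum of min(|Si|, ci) for each block.
= min(8,8) + min(3,3) + min(7,5) + min(7,3)
= 8 + 3 + 5 + 3
= 19.

19


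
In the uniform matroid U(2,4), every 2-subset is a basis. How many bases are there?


Bases of U(2,4) are all 2-element subsets of the 4-element ground set.
Number of bases = C(4,2).
C(4,2) = 4! / (2! * 2!) = 6.

6


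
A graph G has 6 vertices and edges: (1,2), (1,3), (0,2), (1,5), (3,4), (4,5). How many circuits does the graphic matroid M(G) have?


A circuit in a graphic matroid = edge set of a simple cycle.
G has 6 vertices and 6 edges.
Enumerating all minimal edge subsets forming cycles...
Total circuits found: 1.

1


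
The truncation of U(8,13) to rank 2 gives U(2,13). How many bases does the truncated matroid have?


Truncating U(8,13) to rank 2 gives U(2,13).
Bases of U(2,13) are all 2-element subsets of 13 elements.
Number of bases = (13 choose 2) = 78.

78


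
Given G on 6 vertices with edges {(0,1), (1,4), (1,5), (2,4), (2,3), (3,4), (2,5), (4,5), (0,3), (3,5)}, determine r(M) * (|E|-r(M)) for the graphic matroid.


r(M) = |V| - c = 6 - 1 = 5.
nullity = |E| - r(M) = 10 - 5 = 5.
Product = 5 * 5 = 25.

25


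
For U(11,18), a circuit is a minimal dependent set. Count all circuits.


In U(11,18), circuits are the (12)-element subsets.
Any set of 12 elements is dependent, and removing any one element gives
an independent set of size 11, so it is a minimal dependent set.
Number of circuits = C(18,12) = 18564.

18564


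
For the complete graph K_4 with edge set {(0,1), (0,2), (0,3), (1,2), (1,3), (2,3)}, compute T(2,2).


T(K_4; x,y) = x^3 + 3x^2 + 4xy + 2x + y^3 + 3y^2 + 2y.
Substituting x=2, y=2:
= 8 + 12 + 16 + 4 + 8 + 12 + 4
= 64.

64


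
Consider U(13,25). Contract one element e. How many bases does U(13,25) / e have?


Contracting e from U(13,25) gives U(12,24).
Bases of U(12,24) = C(24,12) = 2704156.

2704156


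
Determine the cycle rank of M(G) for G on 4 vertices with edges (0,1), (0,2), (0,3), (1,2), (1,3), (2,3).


Cycle rank (nullity) = |E| - r(M) = |E| - (|V| - c).
|E| = 6, |V| = 4, c = 1.
Nullity = 6 - (4 - 1) = 6 - 3 = 3.

3


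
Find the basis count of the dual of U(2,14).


The dual of U(r,n) is U(n-r, n) = U(12,14).
Bases of U(12,14) are all (12)-element subsets.
|B(M*)| = (14 choose 12) = 91.

91


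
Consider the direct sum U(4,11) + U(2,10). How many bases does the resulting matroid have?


Bases of a direct sum M1 + M2: |B| = |B(M1)| * |B(M2)|.
|B(U(4,11))| = C(11,4) = 330.
|B(U(2,10))| = C(10,2) = 45.
Total bases = 330 * 45 = 14850.

14850


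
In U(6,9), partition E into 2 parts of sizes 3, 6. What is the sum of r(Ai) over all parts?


r(Ai) = min(|Ai|, 6) for each part.
Sum = min(3,6) + min(6,6)
    = 3 + 6
    = 9.

9


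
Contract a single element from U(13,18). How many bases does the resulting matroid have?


Contracting e from U(13,18) gives U(12,17).
Bases of U(12,17) = C(17,12) = 6188.

6188


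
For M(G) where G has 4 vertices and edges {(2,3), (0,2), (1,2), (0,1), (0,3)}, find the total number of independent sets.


An independent set in a graphic matroid is an acyclic edge subset.
G has 4 vertices and 5 edges.
Enumerate all 2^5 = 32 subsets, checking for acyclicity.
Total independent sets = 24.

24


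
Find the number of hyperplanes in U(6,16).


Hyperplanes of U(6,16) are flats of rank 5.
In a uniform matroid, these are exactly the (5)-element subsets.
Count = C(16,5) = 16! / (5! * 11!) = 4368.

4368


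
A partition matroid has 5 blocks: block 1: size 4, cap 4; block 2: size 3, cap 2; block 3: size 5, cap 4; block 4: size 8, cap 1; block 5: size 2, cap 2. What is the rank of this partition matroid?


Rank of a partition matroid = sum of min(|Si|, ci) for each block.
= min(4,4) + min(3,2) + min(5,4) + min(8,1) + min(2,2)
= 4 + 2 + 4 + 1 + 2
= 13.

13


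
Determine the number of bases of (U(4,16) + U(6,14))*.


(M1+M2)* = M1* + M2*.
M1* = U(12,16), bases: C(16,12) = 1820.
M2* = U(8,14), bases: C(14,8) = 3003.
|B(M*)| = 1820 * 3003 = 5465460.

5465460


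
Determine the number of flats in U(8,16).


Flats of U(8,16): every subset of size < 8 is a flat, plus E itself.
Count = (16 choose 0) + (16 choose 1) + (16 choose 2) + (16 choose 3) + (16 choose 4) + (16 choose 5) + (16 choose 6) + (16 choose 7) + 1
     = 1 + 16 + 120 + 560 + 1820 + 4368 + 8008 + 11440 + 1
     = 26334.

26334


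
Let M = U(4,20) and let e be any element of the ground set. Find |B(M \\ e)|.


Deleting e from U(4,20) gives U(4,19) since n > r.
Bases of U(4,19) = C(19,4) = 19! / (4! * 15!) = 3876.

3876


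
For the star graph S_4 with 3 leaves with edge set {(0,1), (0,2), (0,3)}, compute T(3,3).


A star on 4 vertices is a tree with 3 edges.
T(x,y) = x^(3) for any tree.
T(3,3) = 3^3 = 27.

27


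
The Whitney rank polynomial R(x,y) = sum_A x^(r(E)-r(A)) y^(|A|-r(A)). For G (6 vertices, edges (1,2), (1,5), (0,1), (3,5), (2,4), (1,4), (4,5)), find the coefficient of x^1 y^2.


R(x,y) = sum over A in 2^E of x^(r(E)-r(A)) * y^(|A|-r(A)).
G has 6 vertices, 7 edges. r(E) = 5.
Enumerate all 2^7 = 128 subsets.
Count subsets with r(E)-r(A)=1 and |A|-r(A)=2: 2.

2


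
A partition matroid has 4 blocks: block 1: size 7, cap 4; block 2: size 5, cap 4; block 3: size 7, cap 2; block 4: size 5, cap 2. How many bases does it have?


A basis picks exactly ci elements from block i.
Number of bases = product of C(|Si|, ci).
= C(7,4) * C(5,4) * C(7,2) * C(5,2)
= 35 * 5 * 21 * 10
= 36750.

36750


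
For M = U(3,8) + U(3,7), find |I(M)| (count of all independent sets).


For a direct sum, |I(M1+M2)| = |I(M1)| * |I(M2)|.
|I(U(3,8))| = sum C(8,k) for k=0..3 = 93.
|I(U(3,7))| = sum C(7,k) for k=0..3 = 64.
Total = 93 * 64 = 5952.

5952


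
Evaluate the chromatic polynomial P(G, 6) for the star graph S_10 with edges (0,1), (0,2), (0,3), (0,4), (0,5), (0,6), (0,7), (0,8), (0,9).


P(tree, k) = k * (k-1)^(9) for any tree on 10 vertices.
P(6) = 6 * 5^9 = 6 * 1953125 = 11718750.

11718750


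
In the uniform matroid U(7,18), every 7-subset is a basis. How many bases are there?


Bases of U(7,18) are all 7-element subsets of the 18-element ground set.
Number of bases = C(18,7).
(18 choose 7) = 31824.

31824


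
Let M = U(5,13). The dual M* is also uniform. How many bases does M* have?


The dual of U(r,n) is U(n-r, n) = U(8,13).
Bases of U(8,13) are all (8)-element subsets.
|B(M*)| = C(13,8) = 1287.

1287


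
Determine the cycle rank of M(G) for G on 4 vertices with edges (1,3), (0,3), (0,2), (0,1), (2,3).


Cycle rank (nullity) = |E| - r(M) = |E| - (|V| - c).
|E| = 5, |V| = 4, c = 1.
Nullity = 5 - (4 - 1) = 5 - 3 = 2.

2


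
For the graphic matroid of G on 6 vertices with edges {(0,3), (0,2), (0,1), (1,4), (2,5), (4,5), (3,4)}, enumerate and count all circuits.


A circuit in a graphic matroid = edge set of a simple cycle.
G has 6 vertices and 7 edges.
Enumerating all minimal edge subsets forming cycles...
Total circuits found: 3.

3


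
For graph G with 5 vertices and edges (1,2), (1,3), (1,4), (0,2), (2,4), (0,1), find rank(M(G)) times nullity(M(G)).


r(M) = |V| - c = 5 - 1 = 4.
nullity = |E| - r(M) = 6 - 4 = 2.
Product = 4 * 2 = 8.

8


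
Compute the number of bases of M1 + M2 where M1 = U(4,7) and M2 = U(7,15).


Bases of a direct sum M1 + M2: |B| = |B(M1)| * |B(M2)|.
|B(U(4,7))| = C(7,4) = 35.
|B(U(7,15))| = C(15,7) = 6435.
Total bases = 35 * 6435 = 225225.

225225


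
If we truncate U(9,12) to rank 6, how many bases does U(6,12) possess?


Truncating U(9,12) to rank 6 gives U(6,12).
Bases of U(6,12) are all 6-element subsets of 12 elements.
Number of bases = (12 choose 6) = 924.

924


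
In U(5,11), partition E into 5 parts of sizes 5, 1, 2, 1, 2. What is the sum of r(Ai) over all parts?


r(Ai) = min(|Ai|, 5) for each part.
Sum = min(5,5) + min(1,5) + min(2,5) + min(1,5) + min(2,5)
    = 5 + 1 + 2 + 1 + 2
    = 11.

11


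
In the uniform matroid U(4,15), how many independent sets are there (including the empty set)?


Independent sets of U(4,15) are all subsets of size <= 4.
Count = C(15,0) + C(15,1) + C(15,2) + C(15,3) + C(15,4)
     = 1 + 15 + 105 + 455 + 1365
     = 1941.

1941


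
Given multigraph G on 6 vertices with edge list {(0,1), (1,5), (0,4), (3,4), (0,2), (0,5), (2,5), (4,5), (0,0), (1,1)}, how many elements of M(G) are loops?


In a graphic matroid, a loop is a self-loop edge (u,u) with rank 0.
Examining all 10 edges for self-loops...
Self-loops found: (0,0), (1,1)
Number of loops = 2.

2


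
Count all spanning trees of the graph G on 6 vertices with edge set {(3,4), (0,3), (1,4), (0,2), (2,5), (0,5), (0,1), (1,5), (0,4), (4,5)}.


By Kirchhoff's matrix tree theorem, the number of spanning trees equals
the determinant of any cofactor of the Laplacian matrix L.
G has 6 vertices and 10 edges.
Computing the (5 x 5) cofactor determinant gives 99.

99


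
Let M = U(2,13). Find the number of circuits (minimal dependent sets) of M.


In U(2,13), circuits are the (3)-element subsets.
Any set of 3 elements is dependent, and removing any one element gives
an independent set of size 2, so it is a minimal dependent set.
Number of circuits = C(13,3) = (13 * 12 * 11) / (1 * 2 * 3) = 286.

286


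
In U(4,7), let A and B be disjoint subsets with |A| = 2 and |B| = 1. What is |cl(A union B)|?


|A union B| = 2 + 1 = 3 (disjoint).
In U(4,7), cl(S) = S if |S| < 4, else cl(S) = E.
Since 3 < 4, cl(A union B) = A union B.
|cl(A union B)| = 3.

3


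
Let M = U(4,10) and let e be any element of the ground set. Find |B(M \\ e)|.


Deleting e from U(4,10) gives U(4,9) since n > r.
Bases of U(4,9) = (9 choose 4) = 126.

126


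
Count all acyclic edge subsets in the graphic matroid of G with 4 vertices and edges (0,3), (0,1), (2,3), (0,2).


An independent set in a graphic matroid is an acyclic edge subset.
G has 4 vertices and 4 edges.
Enumerate all 2^4 = 16 subsets, checking for acyclicity.
Total independent sets = 14.

14


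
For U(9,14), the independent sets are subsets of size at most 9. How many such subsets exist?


Independent sets of U(9,14) are all subsets of size <= 9.
Count = (14 choose 0) + (14 choose 1) + (14 choose 2) + (14 choose 3) + (14 choose 4) + (14 choose 5) + (14 choose 6) + (14 choose 7) + (14 choose 8) + (14 choose 9)
     = 1 + 14 + 91 + 364 + 1001 + 2002 + 3003 + 3432 + 3003 + 2002
     = 14913.

14913


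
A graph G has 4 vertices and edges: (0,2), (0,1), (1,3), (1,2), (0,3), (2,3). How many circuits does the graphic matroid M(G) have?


A circuit in a graphic matroid = edge set of a simple cycle.
G has 4 vertices and 6 edges.
Enumerating all minimal edge subsets forming cycles...
Total circuits found: 7.

7


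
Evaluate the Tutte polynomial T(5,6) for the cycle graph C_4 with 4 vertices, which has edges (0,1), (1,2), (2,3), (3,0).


T(C_4; x,y) = x + x^2 + ... + x^(3) + y.
T(5,6) = 5^1 + 5^2 + 5^3 + 6
= 5 + 25 + 125 + 6
= 161.

161
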